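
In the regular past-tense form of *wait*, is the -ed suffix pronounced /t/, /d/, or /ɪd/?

/ɪd/

The stem *wait* ends in /t/ or /d/.
The -ed suffix is realized as /ɪd/ after /t, d/; as /t/ after other voiceless consonants; and as /d/ after other voiced sounds.
So -ed on *wait* is pronounced /ɪd/.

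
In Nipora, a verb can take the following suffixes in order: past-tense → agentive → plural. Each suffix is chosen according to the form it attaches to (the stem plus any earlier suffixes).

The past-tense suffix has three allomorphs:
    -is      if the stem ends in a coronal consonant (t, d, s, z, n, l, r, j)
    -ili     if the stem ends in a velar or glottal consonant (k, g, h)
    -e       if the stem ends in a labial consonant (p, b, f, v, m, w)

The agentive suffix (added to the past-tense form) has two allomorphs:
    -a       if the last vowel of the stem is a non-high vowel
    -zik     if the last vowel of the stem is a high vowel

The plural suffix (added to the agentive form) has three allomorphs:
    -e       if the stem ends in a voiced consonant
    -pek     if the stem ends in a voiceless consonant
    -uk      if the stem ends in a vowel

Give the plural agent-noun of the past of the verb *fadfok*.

Since the final consonant of *fadfok* is /k/ (velar/glottal), it takes -ili, giving *fadfokili*.
The past-tense form *fadfokili* — last vowel /i/ (a high vowel) → -zik → *fadfokilizik*.
The agentive form *fadfokilizik* — final sound /k/ (a voiceless consonant) → -pek → *fadfokilizikpek*.

fadfokilizikpek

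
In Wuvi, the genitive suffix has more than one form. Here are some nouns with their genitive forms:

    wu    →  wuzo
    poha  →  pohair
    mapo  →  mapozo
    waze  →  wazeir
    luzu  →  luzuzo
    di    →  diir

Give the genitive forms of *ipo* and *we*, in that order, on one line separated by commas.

The alternation tracks the last vowel of the stem — -zo when the last vowel of the stem is a rounded vowel (*wu*, *mapo*, *luzu*); -ir when the last vowel of the stem is an unrounded vowel (*poha*, *waze*, *di*).
The last vowel of *ipo* is /o/, which is a rounded vowel, so the suffix is -zo, giving *ipozo*.
*we*: last vowel = /e/, an unrounded vowel → -ir → *weir*.

ipozo, weir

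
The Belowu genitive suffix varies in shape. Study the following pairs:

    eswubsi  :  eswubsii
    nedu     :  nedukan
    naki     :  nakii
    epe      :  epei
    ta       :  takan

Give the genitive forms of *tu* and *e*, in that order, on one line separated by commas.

The pattern is front/back vowel harmony: -i when the last vowel of the stem is a front vowel (*eswubsi*, *naki*, *epe*); -kan when the last vowel of the stem is a back vowel (*nedu*, *ta*).
*tu* — last vowel /u/ (a back vowel) → -kan → *tukan*.
Since the last vowel of *e* is /e/ (a front vowel), it takes -i, giving *ei*.

tukan, ei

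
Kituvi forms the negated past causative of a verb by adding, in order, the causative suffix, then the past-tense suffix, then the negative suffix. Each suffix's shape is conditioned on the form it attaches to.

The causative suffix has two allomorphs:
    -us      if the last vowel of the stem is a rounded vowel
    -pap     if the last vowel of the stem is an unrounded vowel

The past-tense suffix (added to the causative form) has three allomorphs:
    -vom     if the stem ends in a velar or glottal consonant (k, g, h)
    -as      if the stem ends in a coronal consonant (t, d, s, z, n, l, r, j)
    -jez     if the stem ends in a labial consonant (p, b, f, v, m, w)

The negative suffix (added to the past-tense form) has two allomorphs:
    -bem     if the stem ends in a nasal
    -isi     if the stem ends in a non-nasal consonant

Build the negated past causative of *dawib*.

*dawib* — last vowel /i/ (an unrounded vowel) → -pap → *dawibpap*.
The causative form *dawibpap*: final consonant = /p/, labial → -jez → *dawibpapjez*.
The final consonant of the past-tense form *dawibpapjez* is /z/, which is non-nasal, so the negative suffix is -isi, giving *dawibpapjezisi*.

dawibpapjezisi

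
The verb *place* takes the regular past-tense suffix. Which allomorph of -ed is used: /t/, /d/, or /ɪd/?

The stem *place* ends in a voiceless consonant other than /t/.
The -ed suffix is realized as /ɪd/ after /t, d/; as /t/ after other voiceless consonants; and as /d/ after other voiced sounds.
So -ed on *place* is pronounced /t/.

/t/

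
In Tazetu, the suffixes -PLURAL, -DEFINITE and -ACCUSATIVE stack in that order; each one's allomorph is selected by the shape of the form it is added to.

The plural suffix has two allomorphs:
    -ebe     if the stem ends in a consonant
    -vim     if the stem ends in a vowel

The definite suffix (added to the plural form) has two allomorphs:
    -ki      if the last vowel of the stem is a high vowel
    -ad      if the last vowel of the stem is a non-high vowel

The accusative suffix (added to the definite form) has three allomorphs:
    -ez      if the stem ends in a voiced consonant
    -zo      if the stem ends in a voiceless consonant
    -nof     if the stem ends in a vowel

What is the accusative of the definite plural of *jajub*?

The final sound of *jajub* is /b/, which is a consonant, so the plural suffix is -ebe, giving *jajubebe*.
The plural form *jajubebe*: last vowel = /e/, a non-high vowel → -ad → *jajubebead*.
The definite form *jajubebead* — final sound /d/ (a voiced consonant) → -ez → *jajubebeadez*.

jajubebeadez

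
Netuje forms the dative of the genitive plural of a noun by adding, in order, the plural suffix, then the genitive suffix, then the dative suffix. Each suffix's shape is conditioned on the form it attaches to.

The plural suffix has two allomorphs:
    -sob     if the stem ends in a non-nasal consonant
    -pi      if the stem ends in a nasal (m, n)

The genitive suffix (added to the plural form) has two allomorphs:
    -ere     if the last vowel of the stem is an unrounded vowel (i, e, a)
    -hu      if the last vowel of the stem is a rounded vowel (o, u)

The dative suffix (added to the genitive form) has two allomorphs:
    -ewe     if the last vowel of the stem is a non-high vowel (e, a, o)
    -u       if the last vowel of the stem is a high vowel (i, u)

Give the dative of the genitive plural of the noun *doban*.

dobanpiereewe

The final consonant of *doban* is /n/, which is a nasal, so the plural suffix is -pi, giving *dobanpi*.
The last vowel of the plural form *dobanpi* is /i/, which is an unrounded vowel, so the genitive suffix is -ere, giving *dobanpiere*.
The last vowel of the genitive form *dobanpiere* is /e/, which is a non-high vowel, so the dative suffix is -ewe, giving *dobanpiereewe*.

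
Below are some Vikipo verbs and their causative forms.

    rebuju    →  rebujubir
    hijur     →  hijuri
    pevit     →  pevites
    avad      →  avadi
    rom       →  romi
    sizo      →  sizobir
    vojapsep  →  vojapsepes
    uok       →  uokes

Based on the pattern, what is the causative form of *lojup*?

Looking at the final sound of each stem: -es when the stem ends in a voiceless consonant (*pevit*, *vojapsep*, *uok*); -i when the stem ends in a voiced consonant (*hijur*, *avad*, *rom*); -bir when the stem ends in a vowel (*rebuju*, *sizo*).
*lojup*: final sound = /p/, a voiceless consonant → -es → *lojupes*.

lojupes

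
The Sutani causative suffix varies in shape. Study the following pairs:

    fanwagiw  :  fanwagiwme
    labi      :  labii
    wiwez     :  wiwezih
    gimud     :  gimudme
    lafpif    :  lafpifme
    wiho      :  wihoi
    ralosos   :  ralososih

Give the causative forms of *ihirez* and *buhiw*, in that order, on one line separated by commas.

ihirezih, buhiwme

The alternation tracks the final sound of the stem — -ih when the stem ends in a sibilant (*wiwez*, *ralosos*); -me when the stem ends in a non-sibilant consonant (*fanwagiw*, *gimud*, *lafpif*); -i when the stem ends in a vowel (*labi*, *wiho*).
*ihirez* — final sound /z/ (a sibilant) → -ih → *ihirezih*.
The final sound of *buhiw* is /w/, which is a non-sibilant consonant, so the suffix is -me, giving *buhiwme*.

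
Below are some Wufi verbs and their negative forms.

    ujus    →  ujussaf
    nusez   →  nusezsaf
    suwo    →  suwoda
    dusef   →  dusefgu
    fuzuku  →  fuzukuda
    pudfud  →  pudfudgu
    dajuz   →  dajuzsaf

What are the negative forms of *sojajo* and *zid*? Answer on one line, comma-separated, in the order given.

sojajoda, zidgu

Looking at the final sound of each stem: -saf when the stem ends in a sibilant (*ujus*, *nusez*, *dajuz*); -gu when the stem ends in a non-sibilant consonant (*dusef*, *pudfud*); -da when the stem ends in a vowel (*suwo*, *fuzuku*).
The final sound of *sojajo* is /o/, which is a vowel, so the suffix is -da, giving *sojajoda*.
*zid*: final sound = /d/, a non-sibilant consonant → -gu → *zidgu*.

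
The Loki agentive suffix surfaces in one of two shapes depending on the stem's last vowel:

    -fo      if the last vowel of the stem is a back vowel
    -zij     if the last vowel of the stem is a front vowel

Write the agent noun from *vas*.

Since the last vowel of *vas* is /a/ (a back vowel), it takes -fo, giving *vasfo*.

vasfo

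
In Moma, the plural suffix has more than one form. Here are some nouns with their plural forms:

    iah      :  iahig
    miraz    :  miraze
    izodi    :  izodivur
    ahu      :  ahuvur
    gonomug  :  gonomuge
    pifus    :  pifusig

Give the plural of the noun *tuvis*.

Looking at the final sound of each stem: -ig when the stem ends in a voiceless consonant (*iah*, *pifus*); -e when the stem ends in a voiced consonant (*miraz*, *gonomug*); -vur when the stem ends in a vowel (*izodi*, *ahu*).
*tuvis*: final sound = /s/, a voiceless consonant → -ig → *tuvisig*.

tuvisig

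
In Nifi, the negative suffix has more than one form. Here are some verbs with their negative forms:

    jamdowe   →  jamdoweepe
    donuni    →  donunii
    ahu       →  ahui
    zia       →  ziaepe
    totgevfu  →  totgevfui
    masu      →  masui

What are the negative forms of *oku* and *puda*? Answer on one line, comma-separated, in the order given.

The pattern is height harmony: -i when the last vowel of the stem is a high vowel (*donuni*, *ahu*, *totgevfu*, *masu*); -epe when the last vowel of the stem is a non-high vowel (*jamdowe*, *zia*).
Since the last vowel of *oku* is /u/ (a high vowel), it takes -i, giving *okui*.
*puda*: last vowel = /a/, a non-high vowel → -epe → *pudaepe*.

okui, pudaepe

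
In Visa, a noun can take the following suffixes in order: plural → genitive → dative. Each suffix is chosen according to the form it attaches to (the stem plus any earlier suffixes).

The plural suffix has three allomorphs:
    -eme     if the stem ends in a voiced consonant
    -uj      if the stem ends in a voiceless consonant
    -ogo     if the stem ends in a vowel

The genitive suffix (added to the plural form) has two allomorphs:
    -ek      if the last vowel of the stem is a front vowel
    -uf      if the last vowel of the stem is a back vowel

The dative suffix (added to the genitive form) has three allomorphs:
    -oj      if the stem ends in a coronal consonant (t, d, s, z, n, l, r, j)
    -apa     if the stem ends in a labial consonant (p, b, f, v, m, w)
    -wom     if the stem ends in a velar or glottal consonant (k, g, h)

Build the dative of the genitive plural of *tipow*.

The final sound of *tipow* is /w/, which is a voiced consonant, so the plural suffix is -eme, giving *tipoweme*.
Since the last vowel of the plural form *tipoweme* is /e/ (a front vowel), it takes -ek, giving *tipowemeek*.
The final consonant of the genitive form *tipowemeek* is /k/, which is velar/glottal, so the dative suffix is -wom, giving *tipowemeekwom*.

tipowemeekwom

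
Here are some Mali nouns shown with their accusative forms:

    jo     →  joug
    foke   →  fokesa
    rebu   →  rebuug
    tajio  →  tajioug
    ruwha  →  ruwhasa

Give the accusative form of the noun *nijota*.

nijotasa

Looking at the last vowel of each stem: -ug when the last vowel of the stem is a rounded vowel (*jo*, *rebu*, *tajio*); -sa when the last vowel of the stem is an unrounded vowel (*foke*, *ruwha*).
Since the last vowel of *nijota* is /a/ (an unrounded vowel), it takes -sa, giving *nijotasa*.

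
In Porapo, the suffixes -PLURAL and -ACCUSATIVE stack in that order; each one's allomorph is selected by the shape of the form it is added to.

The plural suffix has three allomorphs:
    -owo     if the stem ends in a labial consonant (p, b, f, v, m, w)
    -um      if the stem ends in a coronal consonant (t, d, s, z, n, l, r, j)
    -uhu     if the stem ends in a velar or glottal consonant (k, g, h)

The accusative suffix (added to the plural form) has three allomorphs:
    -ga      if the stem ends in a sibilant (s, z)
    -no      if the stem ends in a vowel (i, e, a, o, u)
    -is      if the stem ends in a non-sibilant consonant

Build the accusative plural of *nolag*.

Since the final consonant of *nolag* is /g/ (velar/glottal), it takes -uhu, giving *nolaguhu*.
Since the final sound of the plural form *nolaguhu* is /u/ (a vowel), it takes -no, giving *nolaguhuno*.

nolaguhuno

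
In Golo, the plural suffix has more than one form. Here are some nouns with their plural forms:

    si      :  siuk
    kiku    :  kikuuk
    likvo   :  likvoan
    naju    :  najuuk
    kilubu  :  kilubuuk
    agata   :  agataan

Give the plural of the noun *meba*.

mebaan

The suffix is conditioned by the last vowel: -uk when the last vowel of the stem is a high vowel (*si*, *kiku*, *naju*, *kilubu*); -an when the last vowel of the stem is a non-high vowel (*likvo*, *agata*).
*meba* — last vowel /a/ (a non-high vowel) → -an → *mebaan*.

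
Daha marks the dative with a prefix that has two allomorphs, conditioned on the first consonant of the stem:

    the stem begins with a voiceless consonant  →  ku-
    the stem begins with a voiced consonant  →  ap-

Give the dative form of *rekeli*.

aprekeli

*rekeli* — first consonant /r/ (voiced) → ap- → *aprekeli*.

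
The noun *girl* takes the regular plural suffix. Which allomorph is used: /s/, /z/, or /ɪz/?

The stem *girl* ends in a voiced non-sibilant sound.
The plural suffix surfaces as /ɪz/ after sibilants, /s/ after other voiceless consonants, and /z/ after other voiced sounds.
So the plural -s on *girl* is pronounced /z/.

/z/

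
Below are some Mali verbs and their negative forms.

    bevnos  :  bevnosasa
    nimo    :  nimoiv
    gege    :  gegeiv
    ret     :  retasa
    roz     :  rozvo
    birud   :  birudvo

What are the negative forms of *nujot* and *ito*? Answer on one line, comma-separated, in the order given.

nujotasa, itoiv

Looking at the final sound of each stem: -asa when the stem ends in a voiceless consonant (*bevnos*, *ret*); -vo when the stem ends in a voiced consonant (*roz*, *birud*); -iv when the stem ends in a vowel (*nimo*, *gege*).
Since the final sound of *nujot* is /t/ (a voiceless consonant), it takes -asa, giving *nujotasa*.
*ito* — final sound /o/ (a vowel) → -iv → *itoiv*.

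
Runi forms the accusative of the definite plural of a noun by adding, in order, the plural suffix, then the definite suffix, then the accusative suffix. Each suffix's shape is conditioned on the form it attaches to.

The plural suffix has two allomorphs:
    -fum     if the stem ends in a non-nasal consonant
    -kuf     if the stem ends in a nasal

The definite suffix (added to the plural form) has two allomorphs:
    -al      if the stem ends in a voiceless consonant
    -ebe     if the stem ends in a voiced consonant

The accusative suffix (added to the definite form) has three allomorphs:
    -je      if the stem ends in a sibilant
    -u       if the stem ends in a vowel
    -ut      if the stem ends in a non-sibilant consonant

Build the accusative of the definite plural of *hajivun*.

The final consonant of *hajivun* is /n/, which is a nasal, so the plural suffix is -kuf, giving *hajivunkuf*.
The plural form *hajivunkuf* — final consonant /f/ (voiceless) → -al → *hajivunkufal*.
Since the final sound of the definite form *hajivunkufal* is /l/ (a non-sibilant consonant), it takes -ut, giving *hajivunkufalut*.

hajivunkufalut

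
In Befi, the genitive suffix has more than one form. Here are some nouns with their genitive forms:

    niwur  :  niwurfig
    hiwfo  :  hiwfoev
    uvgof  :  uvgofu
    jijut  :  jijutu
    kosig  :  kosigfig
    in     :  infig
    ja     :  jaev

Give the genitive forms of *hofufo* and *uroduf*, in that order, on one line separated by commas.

hofufoev, urodufu

The suffix is conditioned by the final sound: -u when the stem ends in a voiceless consonant (*uvgof*, *jijut*); -fig when the stem ends in a voiced consonant (*niwur*, *kosig*, *in*); -ev when the stem ends in a vowel (*hiwfo*, *ja*).
Since the final sound of *hofufo* is /o/ (a vowel), it takes -ev, giving *hofufoev*.
*uroduf* — final sound /f/ (a voiceless consonant) → -u → *urodufu*.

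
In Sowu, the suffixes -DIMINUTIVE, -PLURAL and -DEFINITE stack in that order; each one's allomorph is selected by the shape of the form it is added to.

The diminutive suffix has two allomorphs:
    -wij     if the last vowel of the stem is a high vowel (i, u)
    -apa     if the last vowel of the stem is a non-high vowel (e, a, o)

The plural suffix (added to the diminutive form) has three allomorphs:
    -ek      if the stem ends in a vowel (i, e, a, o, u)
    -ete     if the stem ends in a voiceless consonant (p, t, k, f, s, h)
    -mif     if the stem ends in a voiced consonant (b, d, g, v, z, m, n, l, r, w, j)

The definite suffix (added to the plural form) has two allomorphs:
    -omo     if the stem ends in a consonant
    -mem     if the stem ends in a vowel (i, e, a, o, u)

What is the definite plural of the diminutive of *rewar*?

rewarapaekomo

*rewar*: last vowel = /a/, a non-high vowel → -apa → *rewarapa*.
The diminutive form *rewarapa*: final sound = /a/, a vowel → -ek → *rewarapaek*.
The plural form *rewarapaek* — final sound /k/ (a consonant) → -omo → *rewarapaekomo*.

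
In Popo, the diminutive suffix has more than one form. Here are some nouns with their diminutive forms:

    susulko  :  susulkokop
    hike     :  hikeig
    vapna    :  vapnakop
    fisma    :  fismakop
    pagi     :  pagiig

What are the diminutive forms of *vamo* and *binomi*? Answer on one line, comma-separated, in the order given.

The pattern is front/back vowel harmony: -ig when the last vowel of the stem is a front vowel (*hike*, *pagi*); -kop when the last vowel of the stem is a back vowel (*susulko*, *vapna*, *fisma*).
*vamo* — last vowel /o/ (a back vowel) → -kop → *vamokop*.
*binomi*: last vowel = /i/, a front vowel → -ig → *binomiig*.

vamokop, binomiig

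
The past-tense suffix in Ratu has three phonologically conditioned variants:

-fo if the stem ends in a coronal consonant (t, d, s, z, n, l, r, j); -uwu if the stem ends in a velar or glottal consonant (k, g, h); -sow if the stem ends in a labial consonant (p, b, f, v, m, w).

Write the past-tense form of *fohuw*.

fohuwsow

*fohuw*: final consonant = /w/, labial → -sow → *fohuwsow*.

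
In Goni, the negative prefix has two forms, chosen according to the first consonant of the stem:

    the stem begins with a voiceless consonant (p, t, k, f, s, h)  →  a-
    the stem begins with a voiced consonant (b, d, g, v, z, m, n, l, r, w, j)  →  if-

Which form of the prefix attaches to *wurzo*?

*wurzo*: first consonant = /w/, voiced → if-.

if-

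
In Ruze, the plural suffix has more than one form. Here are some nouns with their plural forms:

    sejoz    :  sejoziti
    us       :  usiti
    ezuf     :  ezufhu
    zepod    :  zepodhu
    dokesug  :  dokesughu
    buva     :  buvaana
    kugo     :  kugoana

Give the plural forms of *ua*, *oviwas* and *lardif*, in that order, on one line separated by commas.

The alternation tracks the final sound of the stem — -iti when the stem ends in a sibilant (*sejoz*, *us*); -hu when the stem ends in a non-sibilant consonant (*ezuf*, *zepod*, *dokesug*); -ana when the stem ends in a vowel (*buva*, *kugo*).
Since the final sound of *ua* is /a/ (a vowel), it takes -ana, giving *uaana*.
*oviwas* — final sound /s/ (a sibilant) → -iti → *oviwasiti*.
The final sound of *lardif* is /f/, which is a non-sibilant consonant, so the suffix is -hu, giving *lardifhu*.

uaana, oviwasiti, lardifhu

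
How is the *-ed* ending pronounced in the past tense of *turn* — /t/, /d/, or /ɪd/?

The stem *turn* ends in a voiced sound other than /d/.
The -ed suffix is realized as /ɪd/ after /t, d/; as /t/ after other voiceless consonants; and as /d/ after other voiced sounds.
So -ed on *turn* is pronounced /d/.

/d/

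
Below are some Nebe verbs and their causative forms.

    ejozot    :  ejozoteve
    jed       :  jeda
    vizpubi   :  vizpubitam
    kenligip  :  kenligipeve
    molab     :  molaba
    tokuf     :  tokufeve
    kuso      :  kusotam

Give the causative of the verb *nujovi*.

nujovitam

The pattern is voicing of the final sound: -eve when the stem ends in a voiceless consonant (*ejozot*, *kenligip*, *tokuf*); -a when the stem ends in a voiced consonant (*jed*, *molab*); -tam when the stem ends in a vowel (*vizpubi*, *kuso*).
*nujovi*: final sound = /i/, a vowel → -tam → *nujovitam*.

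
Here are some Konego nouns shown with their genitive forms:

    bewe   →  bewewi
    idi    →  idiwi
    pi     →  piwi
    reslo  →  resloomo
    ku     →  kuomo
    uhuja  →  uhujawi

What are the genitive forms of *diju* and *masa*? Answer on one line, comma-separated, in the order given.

dijuomo, masawi

The alternation tracks the last vowel of the stem — -omo when the last vowel of the stem is a rounded vowel (*reslo*, *ku*); -wi when the last vowel of the stem is an unrounded vowel (*bewe*, *idi*, *pi*, *uhuja*).
*diju*: last vowel = /u/, a rounded vowel → -omo → *dijuomo*.
Since the last vowel of *masa* is /a/ (an unrounded vowel), it takes -wi, giving *masawi*.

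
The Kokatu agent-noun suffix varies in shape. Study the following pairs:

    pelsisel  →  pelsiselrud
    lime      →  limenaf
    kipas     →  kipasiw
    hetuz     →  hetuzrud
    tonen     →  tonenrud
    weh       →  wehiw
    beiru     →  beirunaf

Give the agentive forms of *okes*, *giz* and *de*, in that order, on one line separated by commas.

okesiw, gizrud, denaf

Looking at the final sound of each stem: -iw when the stem ends in a voiceless consonant (*kipas*, *weh*); -rud when the stem ends in a voiced consonant (*pelsisel*, *hetuz*, *tonen*); -naf when the stem ends in a vowel (*lime*, *beiru*).
*okes* — final sound /s/ (a voiceless consonant) → -iw → *okesiw*.
Since the final sound of *giz* is /z/ (a voiced consonant), it takes -rud, giving *gizrud*.
*de* — final sound /e/ (a vowel) → -naf → *denaf*.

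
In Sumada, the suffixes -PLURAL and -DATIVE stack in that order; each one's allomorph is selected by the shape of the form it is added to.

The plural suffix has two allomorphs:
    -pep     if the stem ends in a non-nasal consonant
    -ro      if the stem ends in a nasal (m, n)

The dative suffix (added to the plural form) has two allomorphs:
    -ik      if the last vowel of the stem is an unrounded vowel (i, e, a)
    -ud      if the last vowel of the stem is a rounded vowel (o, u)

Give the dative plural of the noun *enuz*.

enuzpepik

The final consonant of *enuz* is /z/, which is non-nasal, so the plural suffix is -pep, giving *enuzpep*.
The plural form *enuzpep* — last vowel /e/ (an unrounded vowel) → -ik → *enuzpepik*.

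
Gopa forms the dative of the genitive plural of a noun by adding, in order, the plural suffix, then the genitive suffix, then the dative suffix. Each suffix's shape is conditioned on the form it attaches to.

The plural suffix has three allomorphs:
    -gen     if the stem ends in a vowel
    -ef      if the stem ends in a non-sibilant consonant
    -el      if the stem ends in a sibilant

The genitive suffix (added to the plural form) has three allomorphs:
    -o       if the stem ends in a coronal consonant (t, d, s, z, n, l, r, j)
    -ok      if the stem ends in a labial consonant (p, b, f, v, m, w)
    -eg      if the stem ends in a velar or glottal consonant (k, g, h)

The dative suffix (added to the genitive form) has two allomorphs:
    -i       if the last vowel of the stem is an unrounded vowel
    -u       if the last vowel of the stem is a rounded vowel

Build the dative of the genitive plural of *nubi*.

*nubi*: final sound = /i/, a vowel → -gen → *nubigen*.
The plural form *nubigen* — final consonant /n/ (coronal) → -o → *nubigeno*.
The genitive form *nubigeno* — last vowel /o/ (a rounded vowel) → -u → *nubigenou*.

nubigenou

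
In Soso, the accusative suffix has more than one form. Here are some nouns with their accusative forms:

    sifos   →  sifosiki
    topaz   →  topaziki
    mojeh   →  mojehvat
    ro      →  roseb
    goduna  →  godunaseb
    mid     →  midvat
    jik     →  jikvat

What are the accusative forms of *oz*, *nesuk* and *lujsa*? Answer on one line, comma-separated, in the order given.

The suffix is conditioned by the final sound: -iki when the stem ends in a sibilant (*sifos*, *topaz*); -vat when the stem ends in a non-sibilant consonant (*mojeh*, *mid*, *jik*); -seb when the stem ends in a vowel (*ro*, *goduna*).
The final sound of *oz* is /z/, which is a sibilant, so the suffix is -iki, giving *oziki*.
Since the final sound of *nesuk* is /k/ (a non-sibilant consonant), it takes -vat, giving *nesukvat*.
*lujsa*: final sound = /a/, a vowel → -seb → *lujsaseb*.

oziki, nesukvat, lujsaseb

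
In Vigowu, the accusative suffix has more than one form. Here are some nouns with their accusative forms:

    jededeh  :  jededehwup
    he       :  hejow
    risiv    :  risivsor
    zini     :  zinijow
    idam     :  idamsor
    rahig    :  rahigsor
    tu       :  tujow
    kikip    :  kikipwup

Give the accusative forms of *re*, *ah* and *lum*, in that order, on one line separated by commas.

The alternation tracks the final sound of the stem — -wup when the stem ends in a voiceless consonant (*jededeh*, *kikip*); -sor when the stem ends in a voiced consonant (*risiv*, *idam*, *rahig*); -jow when the stem ends in a vowel (*he*, *zini*, *tu*).
The final sound of *re* is /e/, which is a vowel, so the suffix is -jow, giving *rejow*.
The final sound of *ah* is /h/, which is a voiceless consonant, so the suffix is -wup, giving *ahwup*.
The final sound of *lum* is /m/, which is a voiced consonant, so the suffix is -sor, giving *lumsor*.

rejow, ahwup, lumsor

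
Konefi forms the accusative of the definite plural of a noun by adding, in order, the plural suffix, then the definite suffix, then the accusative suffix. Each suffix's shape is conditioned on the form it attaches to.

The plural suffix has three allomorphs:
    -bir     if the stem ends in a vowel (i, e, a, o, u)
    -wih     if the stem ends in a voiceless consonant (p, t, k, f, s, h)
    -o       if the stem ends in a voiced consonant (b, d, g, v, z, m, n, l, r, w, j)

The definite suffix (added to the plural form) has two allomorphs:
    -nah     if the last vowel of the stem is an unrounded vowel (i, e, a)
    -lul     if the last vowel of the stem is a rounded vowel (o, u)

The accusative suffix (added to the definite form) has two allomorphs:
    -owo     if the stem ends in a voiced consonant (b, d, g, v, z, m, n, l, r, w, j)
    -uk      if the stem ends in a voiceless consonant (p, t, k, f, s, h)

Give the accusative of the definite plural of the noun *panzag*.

panzagolulowo

The final sound of *panzag* is /g/, which is a voiced consonant, so the plural suffix is -o, giving *panzago*.
The last vowel of the plural form *panzago* is /o/, which is a rounded vowel, so the definite suffix is -lul, giving *panzagolul*.
Since the final consonant of the definite form *panzagolul* is /l/ (voiced), it takes -owo, giving *panzagolulowo*.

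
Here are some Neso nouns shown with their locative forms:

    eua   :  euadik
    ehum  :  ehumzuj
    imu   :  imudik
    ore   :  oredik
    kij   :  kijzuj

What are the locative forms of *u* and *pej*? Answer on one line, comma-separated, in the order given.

The alternation tracks the final sound of the stem — -zuj when the stem ends in a consonant (*ehum*, *kij*); -dik when the stem ends in a vowel (*eua*, *imu*, *ore*).
*u* — final sound /u/ (a vowel) → -dik → *udik*.
Since the final sound of *pej* is /j/ (a consonant), it takes -zuj, giving *pejzuj*.

udik, pejzuj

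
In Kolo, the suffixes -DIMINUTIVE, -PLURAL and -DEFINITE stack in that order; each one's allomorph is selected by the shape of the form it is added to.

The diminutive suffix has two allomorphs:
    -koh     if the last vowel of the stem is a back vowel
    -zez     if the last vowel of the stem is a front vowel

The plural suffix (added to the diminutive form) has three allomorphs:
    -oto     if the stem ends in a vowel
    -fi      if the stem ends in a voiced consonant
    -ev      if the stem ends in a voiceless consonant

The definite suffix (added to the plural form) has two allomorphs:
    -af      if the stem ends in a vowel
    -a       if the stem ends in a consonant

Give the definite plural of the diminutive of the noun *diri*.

dirizezfiaf

Since the last vowel of *diri* is /i/ (a front vowel), it takes -zez, giving *dirizez*.
The diminutive form *dirizez* — final sound /z/ (a voiced consonant) → -fi → *dirizezfi*.
Since the final sound of the plural form *dirizezfi* is /i/ (a vowel), it takes -af, giving *dirizezfiaf*.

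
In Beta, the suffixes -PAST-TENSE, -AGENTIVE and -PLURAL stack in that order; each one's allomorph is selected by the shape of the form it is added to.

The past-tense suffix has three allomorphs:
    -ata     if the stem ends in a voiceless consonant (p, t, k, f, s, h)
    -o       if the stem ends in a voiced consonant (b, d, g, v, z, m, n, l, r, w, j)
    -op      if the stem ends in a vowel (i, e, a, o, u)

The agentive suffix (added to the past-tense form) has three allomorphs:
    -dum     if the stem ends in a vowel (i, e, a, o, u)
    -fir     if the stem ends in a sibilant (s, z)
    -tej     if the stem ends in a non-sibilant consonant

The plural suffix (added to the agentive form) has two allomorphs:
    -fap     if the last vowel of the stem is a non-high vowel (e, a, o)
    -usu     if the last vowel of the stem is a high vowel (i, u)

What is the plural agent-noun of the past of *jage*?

jageoptejfap

Since the final sound of *jage* is /e/ (a vowel), it takes -op, giving *jageop*.
The past-tense form *jageop*: final sound = /p/, a non-sibilant consonant → -tej → *jageoptej*.
The last vowel of the agentive form *jageoptej* is /e/, which is a non-high vowel, so the plural suffix is -fap, giving *jageoptejfap*.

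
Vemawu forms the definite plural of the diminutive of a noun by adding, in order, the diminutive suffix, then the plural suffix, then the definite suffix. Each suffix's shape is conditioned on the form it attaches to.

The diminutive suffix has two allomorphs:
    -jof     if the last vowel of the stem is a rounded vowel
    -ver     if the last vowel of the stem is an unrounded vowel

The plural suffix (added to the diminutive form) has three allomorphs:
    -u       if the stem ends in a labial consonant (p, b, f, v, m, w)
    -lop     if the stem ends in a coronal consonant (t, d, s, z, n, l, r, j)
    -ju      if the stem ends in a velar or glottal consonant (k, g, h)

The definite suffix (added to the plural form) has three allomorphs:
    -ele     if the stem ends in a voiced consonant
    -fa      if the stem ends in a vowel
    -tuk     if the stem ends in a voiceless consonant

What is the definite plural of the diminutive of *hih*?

*hih* — last vowel /i/ (an unrounded vowel) → -ver → *hihver*.
The diminutive form *hihver*: final consonant = /r/, coronal → -lop → *hihverlop*.
The plural form *hihverlop*: final sound = /p/, a voiceless consonant → -tuk → *hihverloptuk*.

hihverloptuk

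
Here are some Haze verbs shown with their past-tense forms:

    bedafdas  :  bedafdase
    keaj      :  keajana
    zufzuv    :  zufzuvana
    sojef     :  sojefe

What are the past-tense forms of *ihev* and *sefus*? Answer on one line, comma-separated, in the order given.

ihevana, sefuse

Looking at the final consonant of each stem: -e when the stem ends in a voiceless consonant (*bedafdas*, *sojef*); -ana when the stem ends in a voiced consonant (*keaj*, *zufzuv*).
*ihev* — final consonant /v/ (voiced) → -ana → *ihevana*.
*sefus* — final consonant /s/ (voiceless) → -e → *sefuse*.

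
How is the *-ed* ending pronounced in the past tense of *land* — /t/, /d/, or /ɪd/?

The stem *land* ends in /t/ or /d/.
The -ed suffix is realized as /ɪd/ after /t, d/; as /t/ after other voiceless consonants; and as /d/ after other voiced sounds.
So -ed on *land* is pronounced /ɪd/.

/ɪd/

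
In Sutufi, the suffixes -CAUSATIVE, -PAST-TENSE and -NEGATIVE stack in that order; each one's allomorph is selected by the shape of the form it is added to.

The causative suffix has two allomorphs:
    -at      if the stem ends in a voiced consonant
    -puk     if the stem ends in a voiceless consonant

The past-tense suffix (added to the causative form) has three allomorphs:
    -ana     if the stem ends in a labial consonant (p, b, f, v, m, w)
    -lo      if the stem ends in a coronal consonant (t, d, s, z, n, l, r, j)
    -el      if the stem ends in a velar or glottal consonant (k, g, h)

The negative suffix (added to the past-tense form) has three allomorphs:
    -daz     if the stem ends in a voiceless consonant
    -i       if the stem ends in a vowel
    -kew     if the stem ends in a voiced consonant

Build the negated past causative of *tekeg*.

tekegatloi

Since the final consonant of *tekeg* is /g/ (voiced), it takes -at, giving *tekegat*.
The causative form *tekegat* — final consonant /t/ (coronal) → -lo → *tekegatlo*.
The past-tense form *tekegatlo*: final sound = /o/, a vowel → -i → *tekegatloi*.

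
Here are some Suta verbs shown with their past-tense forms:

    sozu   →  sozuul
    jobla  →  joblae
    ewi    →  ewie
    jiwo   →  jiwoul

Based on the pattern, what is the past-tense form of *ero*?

The alternation tracks the last vowel of the stem — -ul when the last vowel of the stem is a rounded vowel (*sozu*, *jiwo*); -e when the last vowel of the stem is an unrounded vowel (*jobla*, *ewi*).
Since the last vowel of *ero* is /o/ (a rounded vowel), it takes -ul, giving *eroul*.

eroul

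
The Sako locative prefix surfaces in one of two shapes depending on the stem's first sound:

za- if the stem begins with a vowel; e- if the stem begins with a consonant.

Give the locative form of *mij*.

*mij*: first sound = /m/, a consonant → e- → *emij*.

emij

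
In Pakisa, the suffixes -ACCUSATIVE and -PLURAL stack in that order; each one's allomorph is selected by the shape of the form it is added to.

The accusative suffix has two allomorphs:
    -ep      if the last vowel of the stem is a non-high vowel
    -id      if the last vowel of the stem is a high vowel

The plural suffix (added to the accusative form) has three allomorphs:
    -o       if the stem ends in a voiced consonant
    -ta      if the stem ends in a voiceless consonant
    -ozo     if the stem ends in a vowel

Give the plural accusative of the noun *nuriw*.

nuriwido

Since the last vowel of *nuriw* is /i/ (a high vowel), it takes -id, giving *nuriwid*.
Since the final sound of the accusative form *nuriwid* is /d/ (a voiced consonant), it takes -o, giving *nuriwido*.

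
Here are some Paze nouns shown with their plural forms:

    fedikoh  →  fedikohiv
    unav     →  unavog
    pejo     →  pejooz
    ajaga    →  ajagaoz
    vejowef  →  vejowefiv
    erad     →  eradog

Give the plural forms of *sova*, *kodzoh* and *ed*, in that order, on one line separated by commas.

sovaoz, kodzohiv, edog

The suffix is conditioned by the final sound: -iv when the stem ends in a voiceless consonant (*fedikoh*, *vejowef*); -og when the stem ends in a voiced consonant (*unav*, *erad*); -oz when the stem ends in a vowel (*pejo*, *ajaga*).
*sova*: final sound = /a/, a vowel → -oz → *sovaoz*.
The final sound of *kodzoh* is /h/, which is a voiceless consonant, so the suffix is -iv, giving *kodzohiv*.
Since the final sound of *ed* is /d/ (a voiced consonant), it takes -og, giving *edog*.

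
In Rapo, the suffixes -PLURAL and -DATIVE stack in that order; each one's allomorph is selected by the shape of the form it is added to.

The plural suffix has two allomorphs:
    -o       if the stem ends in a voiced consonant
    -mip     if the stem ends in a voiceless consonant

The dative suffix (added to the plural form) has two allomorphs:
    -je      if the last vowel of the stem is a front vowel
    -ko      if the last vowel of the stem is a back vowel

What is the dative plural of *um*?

*um* — final consonant /m/ (voiced) → -o → *umo*.
Since the last vowel of the plural form *umo* is /o/ (a back vowel), it takes -ko, giving *umoko*.

umoko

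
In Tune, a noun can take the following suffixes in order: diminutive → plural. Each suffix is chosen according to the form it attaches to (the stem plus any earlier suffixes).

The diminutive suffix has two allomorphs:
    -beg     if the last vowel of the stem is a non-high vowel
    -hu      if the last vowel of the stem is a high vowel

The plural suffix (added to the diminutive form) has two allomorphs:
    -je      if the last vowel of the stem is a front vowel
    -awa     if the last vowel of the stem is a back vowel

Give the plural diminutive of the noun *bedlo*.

bedlobegje

The last vowel of *bedlo* is /o/, which is a non-high vowel, so the diminutive suffix is -beg, giving *bedlobeg*.
The diminutive form *bedlobeg*: last vowel = /e/, a front vowel → -je → *bedlobegje*.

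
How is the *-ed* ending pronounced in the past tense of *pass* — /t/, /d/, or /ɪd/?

The stem *pass* ends in a voiceless consonant other than /t/.
The -ed suffix is realized as /ɪd/ after /t, d/; as /t/ after other voiceless consonants; and as /d/ after other voiced sounds.
So -ed on *pass* is pronounced /t/.

/t/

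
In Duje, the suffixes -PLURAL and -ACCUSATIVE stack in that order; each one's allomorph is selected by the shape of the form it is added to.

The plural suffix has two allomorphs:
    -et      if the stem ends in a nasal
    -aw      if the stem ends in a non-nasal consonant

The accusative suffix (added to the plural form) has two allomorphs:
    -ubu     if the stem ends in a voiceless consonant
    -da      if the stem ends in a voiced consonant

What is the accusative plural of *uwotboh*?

uwotbohawda

*uwotboh* — final consonant /h/ (non-nasal) → -aw → *uwotbohaw*.
The final consonant of the plural form *uwotbohaw* is /w/, which is voiced, so the accusative suffix is -da, giving *uwotbohawda*.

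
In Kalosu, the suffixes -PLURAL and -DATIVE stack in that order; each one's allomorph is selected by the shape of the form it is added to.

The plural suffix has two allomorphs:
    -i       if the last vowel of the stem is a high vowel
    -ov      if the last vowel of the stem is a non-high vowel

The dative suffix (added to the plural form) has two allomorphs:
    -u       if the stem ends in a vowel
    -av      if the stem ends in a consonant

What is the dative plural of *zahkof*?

*zahkof*: last vowel = /o/, a non-high vowel → -ov → *zahkofov*.
Since the final sound of the plural form *zahkofov* is /v/ (a consonant), it takes -av, giving *zahkofovav*.

zahkofovav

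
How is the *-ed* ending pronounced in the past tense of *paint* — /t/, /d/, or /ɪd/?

/ɪd/

The stem *paint* ends in /t/ or /d/.
The -ed suffix is realized as /ɪd/ after /t, d/; as /t/ after other voiceless consonants; and as /d/ after other voiced sounds.
So -ed on *paint* is pronounced /ɪd/.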